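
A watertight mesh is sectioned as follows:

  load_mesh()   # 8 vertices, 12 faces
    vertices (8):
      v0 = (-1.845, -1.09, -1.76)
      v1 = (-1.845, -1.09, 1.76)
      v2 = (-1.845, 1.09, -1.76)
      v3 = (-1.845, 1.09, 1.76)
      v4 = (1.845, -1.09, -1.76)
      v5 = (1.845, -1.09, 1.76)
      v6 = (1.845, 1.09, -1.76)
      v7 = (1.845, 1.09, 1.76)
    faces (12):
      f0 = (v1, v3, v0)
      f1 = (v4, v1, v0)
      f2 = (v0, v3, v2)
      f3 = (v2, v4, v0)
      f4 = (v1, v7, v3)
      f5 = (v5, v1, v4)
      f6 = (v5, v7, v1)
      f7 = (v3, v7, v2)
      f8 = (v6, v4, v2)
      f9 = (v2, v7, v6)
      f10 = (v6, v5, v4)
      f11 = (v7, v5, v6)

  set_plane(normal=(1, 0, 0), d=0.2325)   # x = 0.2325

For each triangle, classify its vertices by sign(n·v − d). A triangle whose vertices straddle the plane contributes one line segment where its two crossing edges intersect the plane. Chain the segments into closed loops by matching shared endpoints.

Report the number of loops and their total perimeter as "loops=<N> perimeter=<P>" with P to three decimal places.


loops=1 perimeter=11.400

Straddling triangles (8 of 12):
  (v4,v1,v0) [+--] → (0.2325, -1.09, -0.221789)–(0.2325, -1.09, -1.76)  len=1.5382
  (v2,v4,v0) [-+-] → (0.2325, -0.137358, -1.76)–(0.2325, -1.09, -1.76)  len=0.9526
  (v1,v7,v3) [-+-] → (0.2325, 0.137358, 1.76)–(0.2325, 1.09, 1.76)  len=0.9526
  (v5,v1,v4) [+-+] → (0.2325, -1.09, 1.76)–(0.2325, -1.09, -0.221789)  len=1.9818
  (v5,v7,v1) [++-] → (0.2325, 0.137358, 1.76)–(0.2325, -1.09, 1.76)  len=1.2274
  (v3,v7,v2) [-+-] → (0.2325, 1.09, 1.76)–(0.2325, 1.09, 0.221789)  len=1.5382
  (v6,v4,v2) [++-] → (0.2325, -0.137358, -1.76)–(0.2325, 1.09, -1.76)  len=1.2274
  (v2,v7,v6) [-++] → (0.2325, 1.09, 0.221789)–(0.2325, 1.09, -1.76)  len=1.9818

Chained into 1 loop(s):
  loop 1: 8 segments, perimeter = 11.4000
Total perimeter = 11.400


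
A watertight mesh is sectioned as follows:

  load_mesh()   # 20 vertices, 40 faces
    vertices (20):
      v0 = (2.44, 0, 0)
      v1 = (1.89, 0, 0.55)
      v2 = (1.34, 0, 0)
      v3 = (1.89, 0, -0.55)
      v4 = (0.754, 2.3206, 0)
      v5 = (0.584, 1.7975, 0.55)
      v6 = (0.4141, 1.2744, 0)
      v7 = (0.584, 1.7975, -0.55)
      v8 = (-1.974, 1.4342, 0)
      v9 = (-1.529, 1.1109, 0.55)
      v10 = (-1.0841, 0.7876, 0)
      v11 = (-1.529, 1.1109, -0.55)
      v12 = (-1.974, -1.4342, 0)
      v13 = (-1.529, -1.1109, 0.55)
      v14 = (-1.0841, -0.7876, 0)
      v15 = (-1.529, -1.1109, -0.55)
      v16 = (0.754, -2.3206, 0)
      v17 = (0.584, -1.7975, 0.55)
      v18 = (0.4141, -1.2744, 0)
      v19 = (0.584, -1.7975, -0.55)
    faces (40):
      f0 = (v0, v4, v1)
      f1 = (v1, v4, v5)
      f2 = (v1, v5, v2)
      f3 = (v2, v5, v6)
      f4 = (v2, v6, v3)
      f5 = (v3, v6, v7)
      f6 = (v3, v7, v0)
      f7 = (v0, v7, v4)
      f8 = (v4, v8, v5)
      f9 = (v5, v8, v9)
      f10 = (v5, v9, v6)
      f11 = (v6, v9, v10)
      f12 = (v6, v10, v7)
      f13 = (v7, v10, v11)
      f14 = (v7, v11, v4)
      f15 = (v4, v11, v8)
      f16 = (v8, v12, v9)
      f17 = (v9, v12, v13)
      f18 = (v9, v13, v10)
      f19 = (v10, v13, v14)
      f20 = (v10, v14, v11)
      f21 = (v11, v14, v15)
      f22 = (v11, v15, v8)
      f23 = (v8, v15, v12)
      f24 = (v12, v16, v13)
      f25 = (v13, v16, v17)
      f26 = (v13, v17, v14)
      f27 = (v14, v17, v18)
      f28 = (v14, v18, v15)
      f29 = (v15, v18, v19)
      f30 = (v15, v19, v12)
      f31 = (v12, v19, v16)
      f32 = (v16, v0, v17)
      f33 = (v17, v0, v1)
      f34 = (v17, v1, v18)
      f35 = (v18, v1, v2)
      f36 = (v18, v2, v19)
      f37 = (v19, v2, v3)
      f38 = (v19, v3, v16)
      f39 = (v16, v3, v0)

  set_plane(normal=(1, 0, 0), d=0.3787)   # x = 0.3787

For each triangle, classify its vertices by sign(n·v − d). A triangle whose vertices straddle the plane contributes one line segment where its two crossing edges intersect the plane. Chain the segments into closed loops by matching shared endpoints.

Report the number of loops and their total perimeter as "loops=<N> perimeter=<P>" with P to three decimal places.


Straddling triangles (16 of 40):
  (v4,v8,v5) [+-+] → (0.3787, 2.19866, 0)–(0.3787, 1.76834, 0.505858)  len=0.6641
  (v5,v8,v9) [+--] → (0.3787, 1.76834, 0.505858)–(0.3787, 1.73079, 0.55)  len=0.0580
  (v5,v9,v6) [+-+] → (0.3787, 1.73079, 0.55)–(0.3787, 1.27142, 0.0100201)  len=0.7089
  (v6,v9,v10) [+--] → (0.3787, 1.27142, 0.0100201)–(0.3787, 1.2629, 0)  len=0.0132
  (v6,v10,v7) [+-+] → (0.3787, 1.2629, 0)–(0.3787, 1.67321, -0.482309)  len=0.6332
  (v7,v10,v11) [+--] → (0.3787, 1.67321, -0.482309)–(0.3787, 1.73079, -0.55)  len=0.0889
  (v7,v11,v4) [+-+] → (0.3787, 1.73079, -0.55)–(0.3787, 2.12174, -0.0904139)  len=0.6034
  (v4,v11,v8) [+--] → (0.3787, 2.12174, -0.0904139)–(0.3787, 2.19866, 0)  len=0.1187
  (v12,v16,v13) [-+-] → (0.3787, -2.19866, 0)–(0.3787, -2.12174, 0.0904139)  len=0.1187
  (v13,v16,v17) [-++] → (0.3787, -2.12174, 0.0904139)–(0.3787, -1.73079, 0.55)  len=0.6034
  (v13,v17,v14) [-+-] → (0.3787, -1.73079, 0.55)–(0.3787, -1.67321, 0.482309)  len=0.0889
  (v14,v17,v18) [-++] → (0.3787, -1.67321, 0.482309)–(0.3787, -1.2629, 0)  len=0.6332
  (v14,v18,v15) [-+-] → (0.3787, -1.2629, 0)–(0.3787, -1.27142, -0.0100201)  len=0.0132
  (v15,v18,v19) [-++] → (0.3787, -1.27142, -0.0100201)–(0.3787, -1.73079, -0.55)  len=0.7089
  (v15,v19,v12) [-+-] → (0.3787, -1.73079, -0.55)–(0.3787, -1.76834, -0.505858)  len=0.0580
  (v12,v19,v16) [-++] → (0.3787, -1.76834, -0.505858)–(0.3787, -2.19866, 0)  len=0.6641

Chained into 2 loop(s):
  loop 1: 8 segments, perimeter = 2.8884
  loop 2: 8 segments, perimeter = 2.8884
Total perimeter = 5.777

loops=2 perimeter=5.777


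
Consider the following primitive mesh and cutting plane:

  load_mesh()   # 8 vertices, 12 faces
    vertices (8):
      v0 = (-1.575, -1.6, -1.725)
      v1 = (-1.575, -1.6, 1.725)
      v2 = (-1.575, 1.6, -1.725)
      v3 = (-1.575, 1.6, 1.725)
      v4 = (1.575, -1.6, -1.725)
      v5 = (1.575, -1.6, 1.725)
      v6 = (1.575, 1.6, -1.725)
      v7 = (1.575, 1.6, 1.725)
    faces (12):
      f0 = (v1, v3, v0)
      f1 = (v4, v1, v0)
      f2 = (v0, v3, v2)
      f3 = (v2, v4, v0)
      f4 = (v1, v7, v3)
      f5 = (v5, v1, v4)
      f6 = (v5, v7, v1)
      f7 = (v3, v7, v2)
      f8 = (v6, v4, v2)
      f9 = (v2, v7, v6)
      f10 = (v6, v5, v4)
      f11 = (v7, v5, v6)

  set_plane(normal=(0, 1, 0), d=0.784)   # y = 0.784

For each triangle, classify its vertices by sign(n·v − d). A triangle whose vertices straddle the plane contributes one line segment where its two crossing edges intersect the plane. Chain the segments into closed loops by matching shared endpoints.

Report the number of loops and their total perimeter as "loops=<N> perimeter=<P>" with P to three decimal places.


Straddling triangles (8 of 12):
  (v1,v3,v0) [-+-] → (-1.575, 0.784, 1.725)–(-1.575, 0.784, 0.84525)  len=0.8798
  (v0,v3,v2) [-++] → (-1.575, 0.784, 0.84525)–(-1.575, 0.784, -1.725)  len=2.5703
  (v2,v4,v0) [+--] → (-0.77175, 0.784, -1.725)–(-1.575, 0.784, -1.725)  len=0.8033
  (v1,v7,v3) [-++] → (0.77175, 0.784, 1.725)–(-1.575, 0.784, 1.725)  len=2.3468
  (v5,v7,v1) [-+-] → (1.575, 0.784, 1.725)–(0.77175, 0.784, 1.725)  len=0.8033
  (v6,v4,v2) [+-+] → (1.575, 0.784, -1.725)–(-0.77175, 0.784, -1.725)  len=2.3468
  (v6,v5,v4) [+--] → (1.575, 0.784, -0.84525)–(1.575, 0.784, -1.725)  len=0.8798
  (v7,v5,v6) [+-+] → (1.575, 0.784, 1.725)–(1.575, 0.784, -0.84525)  len=2.5703

Chained into 1 loop(s):
  loop 1: 8 segments, perimeter = 13.2000
Total perimeter = 13.200

loops=1 perimeter=13.200


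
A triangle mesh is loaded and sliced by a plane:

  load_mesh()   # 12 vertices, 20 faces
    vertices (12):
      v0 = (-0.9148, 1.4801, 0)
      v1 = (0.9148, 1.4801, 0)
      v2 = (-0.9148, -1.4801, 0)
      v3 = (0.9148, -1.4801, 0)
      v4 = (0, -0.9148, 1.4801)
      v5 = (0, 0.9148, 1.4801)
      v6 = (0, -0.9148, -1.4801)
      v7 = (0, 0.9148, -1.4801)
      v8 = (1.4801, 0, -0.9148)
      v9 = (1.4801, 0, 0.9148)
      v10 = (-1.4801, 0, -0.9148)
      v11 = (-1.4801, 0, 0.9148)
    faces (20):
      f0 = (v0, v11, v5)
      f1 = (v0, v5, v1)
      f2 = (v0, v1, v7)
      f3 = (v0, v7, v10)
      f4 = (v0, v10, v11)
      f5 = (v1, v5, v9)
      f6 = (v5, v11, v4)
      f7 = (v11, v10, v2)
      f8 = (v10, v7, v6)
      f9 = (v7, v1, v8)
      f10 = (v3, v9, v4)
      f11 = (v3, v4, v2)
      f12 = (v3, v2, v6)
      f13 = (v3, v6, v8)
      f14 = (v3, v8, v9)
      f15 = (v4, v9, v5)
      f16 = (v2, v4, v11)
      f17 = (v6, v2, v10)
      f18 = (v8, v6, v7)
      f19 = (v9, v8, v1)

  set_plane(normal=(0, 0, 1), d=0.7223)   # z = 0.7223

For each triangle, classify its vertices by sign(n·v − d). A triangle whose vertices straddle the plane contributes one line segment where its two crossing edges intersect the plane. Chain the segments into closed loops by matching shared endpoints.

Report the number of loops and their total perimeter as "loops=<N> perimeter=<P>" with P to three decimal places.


loops=1 perimeter=8.257

Straddling triangles (10 of 20):
  (v0,v11,v5) [-++] → (-1.36114, 0.311455, 0.7223)–(-0.468371, 1.20423, 0.7223)  len=1.2626
  (v0,v5,v1) [-+-] → (-0.468371, 1.20423, 0.7223)–(0.468371, 1.20423, 0.7223)  len=0.9367
  (v0,v10,v11) [--+] → (-1.4801, 0, 0.7223)–(-1.36114, 0.311455, 0.7223)  len=0.3334
  (v1,v5,v9) [-++] → (0.468371, 1.20423, 0.7223)–(1.36114, 0.311455, 0.7223)  len=1.2626
  (v11,v10,v2) [+--] → (-1.4801, 0, 0.7223)–(-1.36114, -0.311455, 0.7223)  len=0.3334
  (v3,v9,v4) [-++] → (1.36114, -0.311455, 0.7223)–(0.468371, -1.20423, 0.7223)  len=1.2626
  (v3,v4,v2) [-+-] → (0.468371, -1.20423, 0.7223)–(-0.468371, -1.20423, 0.7223)  len=0.9367
  (v3,v8,v9) [--+] → (1.4801, 0, 0.7223)–(1.36114, -0.311455, 0.7223)  len=0.3334
  (v2,v4,v11) [-++] → (-0.468371, -1.20423, 0.7223)–(-1.36114, -0.311455, 0.7223)  len=1.2626
  (v9,v8,v1) [+--] → (1.4801, 0, 0.7223)–(1.36114, 0.311455, 0.7223)  len=0.3334

Chained into 1 loop(s):
  loop 1: 10 segments, perimeter = 8.2574
Total perimeter = 8.257


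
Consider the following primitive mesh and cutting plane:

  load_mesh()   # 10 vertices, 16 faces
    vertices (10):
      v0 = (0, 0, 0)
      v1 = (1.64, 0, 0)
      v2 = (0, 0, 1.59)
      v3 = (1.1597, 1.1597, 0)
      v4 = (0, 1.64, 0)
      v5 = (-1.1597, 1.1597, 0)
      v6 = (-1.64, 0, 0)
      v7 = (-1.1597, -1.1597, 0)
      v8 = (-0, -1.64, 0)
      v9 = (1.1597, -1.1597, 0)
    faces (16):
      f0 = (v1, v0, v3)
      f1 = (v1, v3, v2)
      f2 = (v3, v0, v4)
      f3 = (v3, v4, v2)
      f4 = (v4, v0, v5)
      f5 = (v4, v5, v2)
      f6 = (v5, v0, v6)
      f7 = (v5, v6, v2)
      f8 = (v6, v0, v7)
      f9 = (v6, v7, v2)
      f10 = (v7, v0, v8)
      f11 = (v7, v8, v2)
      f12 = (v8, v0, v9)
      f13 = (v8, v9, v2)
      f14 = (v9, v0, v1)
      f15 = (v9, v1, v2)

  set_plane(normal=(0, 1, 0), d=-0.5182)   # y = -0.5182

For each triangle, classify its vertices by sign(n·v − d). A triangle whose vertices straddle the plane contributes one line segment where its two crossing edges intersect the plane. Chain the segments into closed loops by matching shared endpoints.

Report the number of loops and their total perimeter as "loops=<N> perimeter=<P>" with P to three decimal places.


loops=1 perimeter=6.495

Straddling triangles (8 of 16):
  (v6,v0,v7) [++-] → (-0.5182, -0.5182, 0)–(-1.42538, -0.5182, 0)  len=0.9072
  (v6,v7,v2) [+-+] → (-1.42538, -0.5182, 0)–(-0.5182, -0.5182, 0.879525)  len=1.2635
  (v7,v0,v8) [-+-] → (-0.5182, -0.5182, 0)–(0, -0.5182, 0)  len=0.5182
  (v7,v8,v2) [--+] → (0, -0.5182, 1.0876)–(-0.5182, -0.5182, 0.879525)  len=0.5584
  (v8,v0,v9) [-+-] → (0, -0.5182, 0)–(0.5182, -0.5182, 0)  len=0.5182
  (v8,v9,v2) [--+] → (0.5182, -0.5182, 0.879525)–(0, -0.5182, 1.0876)  len=0.5584
  (v9,v0,v1) [-++] → (0.5182, -0.5182, 0)–(1.42538, -0.5182, 0)  len=0.9072
  (v9,v1,v2) [-++] → (1.42538, -0.5182, 0)–(0.5182, -0.5182, 0.879525)  len=1.2635

Chained into 1 loop(s):
  loop 1: 8 segments, perimeter = 6.4947
Total perimeter = 6.495


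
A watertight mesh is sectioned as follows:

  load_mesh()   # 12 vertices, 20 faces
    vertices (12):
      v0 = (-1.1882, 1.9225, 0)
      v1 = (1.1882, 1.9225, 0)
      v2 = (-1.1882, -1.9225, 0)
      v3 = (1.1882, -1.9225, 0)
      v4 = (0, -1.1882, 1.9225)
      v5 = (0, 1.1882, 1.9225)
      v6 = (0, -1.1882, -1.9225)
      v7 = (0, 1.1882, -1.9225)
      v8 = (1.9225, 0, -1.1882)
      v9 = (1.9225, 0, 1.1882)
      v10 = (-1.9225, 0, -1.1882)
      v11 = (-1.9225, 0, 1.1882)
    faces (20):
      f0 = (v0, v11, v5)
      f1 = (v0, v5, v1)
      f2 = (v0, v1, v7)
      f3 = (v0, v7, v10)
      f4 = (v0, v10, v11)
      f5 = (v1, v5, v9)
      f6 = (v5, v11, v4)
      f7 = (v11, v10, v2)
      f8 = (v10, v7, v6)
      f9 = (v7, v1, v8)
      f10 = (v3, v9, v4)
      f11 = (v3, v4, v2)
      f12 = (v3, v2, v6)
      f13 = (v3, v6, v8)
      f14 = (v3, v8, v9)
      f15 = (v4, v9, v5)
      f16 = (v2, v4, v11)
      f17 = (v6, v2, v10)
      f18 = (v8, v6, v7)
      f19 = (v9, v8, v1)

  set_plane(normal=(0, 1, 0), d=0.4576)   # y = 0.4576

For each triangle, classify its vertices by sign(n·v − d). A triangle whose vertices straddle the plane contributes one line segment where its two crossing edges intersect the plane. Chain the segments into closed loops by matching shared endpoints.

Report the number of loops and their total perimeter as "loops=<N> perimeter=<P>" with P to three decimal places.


Straddling triangles (10 of 20):
  (v0,v11,v5) [+-+] → (-1.74772, 0.4576, 0.905381)–(-1.18211, 0.4576, 1.47099)  len=0.7999
  (v0,v7,v10) [++-] → (-1.18211, 0.4576, -1.47099)–(-1.74772, 0.4576, -0.905381)  len=0.7999
  (v0,v10,v11) [+--] → (-1.74772, 0.4576, -0.905381)–(-1.74772, 0.4576, 0.905381)  len=1.8108
  (v1,v5,v9) [++-] → (1.18211, 0.4576, 1.47099)–(1.74772, 0.4576, 0.905381)  len=0.7999
  (v5,v11,v4) [+--] → (-1.18211, 0.4576, 1.47099)–(0, 0.4576, 1.9225)  len=1.2654
  (v10,v7,v6) [-+-] → (-1.18211, 0.4576, -1.47099)–(0, 0.4576, -1.9225)  len=1.2654
  (v7,v1,v8) [++-] → (1.74772, 0.4576, -0.905381)–(1.18211, 0.4576, -1.47099)  len=0.7999
  (v4,v9,v5) [--+] → (1.18211, 0.4576, 1.47099)–(0, 0.4576, 1.9225)  len=1.2654
  (v8,v6,v7) [--+] → (0, 0.4576, -1.9225)–(1.18211, 0.4576, -1.47099)  len=1.2654
  (v9,v8,v1) [--+] → (1.74772, 0.4576, -0.905381)–(1.74772, 0.4576, 0.905381)  len=1.8108

Chained into 1 loop(s):
  loop 1: 10 segments, perimeter = 11.8827
Total perimeter = 11.883

loops=1 perimeter=11.883


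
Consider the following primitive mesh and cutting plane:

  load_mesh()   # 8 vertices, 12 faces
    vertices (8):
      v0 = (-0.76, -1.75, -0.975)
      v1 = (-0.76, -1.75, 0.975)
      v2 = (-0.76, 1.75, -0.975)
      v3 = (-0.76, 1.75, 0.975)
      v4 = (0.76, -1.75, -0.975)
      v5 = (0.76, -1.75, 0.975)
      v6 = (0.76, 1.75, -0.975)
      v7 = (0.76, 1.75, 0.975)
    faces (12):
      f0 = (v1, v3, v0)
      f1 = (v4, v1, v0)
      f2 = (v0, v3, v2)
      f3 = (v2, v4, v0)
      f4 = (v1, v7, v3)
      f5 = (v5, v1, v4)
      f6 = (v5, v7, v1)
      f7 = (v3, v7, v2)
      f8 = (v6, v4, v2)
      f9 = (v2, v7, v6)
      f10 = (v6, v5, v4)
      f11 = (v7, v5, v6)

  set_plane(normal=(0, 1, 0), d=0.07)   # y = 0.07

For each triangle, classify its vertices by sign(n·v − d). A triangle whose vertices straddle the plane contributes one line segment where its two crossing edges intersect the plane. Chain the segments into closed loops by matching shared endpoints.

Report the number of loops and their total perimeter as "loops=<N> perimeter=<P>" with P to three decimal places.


loops=1 perimeter=6.940

Straddling triangles (8 of 12):
  (v1,v3,v0) [-+-] → (-0.76, 0.07, 0.975)–(-0.76, 0.07, 0.039)  len=0.9360
  (v0,v3,v2) [-++] → (-0.76, 0.07, 0.039)–(-0.76, 0.07, -0.975)  len=1.0140
  (v2,v4,v0) [+--] → (-0.0304, 0.07, -0.975)–(-0.76, 0.07, -0.975)  len=0.7296
  (v1,v7,v3) [-++] → (0.0304, 0.07, 0.975)–(-0.76, 0.07, 0.975)  len=0.7904
  (v5,v7,v1) [-+-] → (0.76, 0.07, 0.975)–(0.0304, 0.07, 0.975)  len=0.7296
  (v6,v4,v2) [+-+] → (0.76, 0.07, -0.975)–(-0.0304, 0.07, -0.975)  len=0.7904
  (v6,v5,v4) [+--] → (0.76, 0.07, -0.039)–(0.76, 0.07, -0.975)  len=0.9360
  (v7,v5,v6) [+-+] → (0.76, 0.07, 0.975)–(0.76, 0.07, -0.039)  len=1.0140

Chained into 1 loop(s):
  loop 1: 8 segments, perimeter = 6.9400
Total perimeter = 6.940


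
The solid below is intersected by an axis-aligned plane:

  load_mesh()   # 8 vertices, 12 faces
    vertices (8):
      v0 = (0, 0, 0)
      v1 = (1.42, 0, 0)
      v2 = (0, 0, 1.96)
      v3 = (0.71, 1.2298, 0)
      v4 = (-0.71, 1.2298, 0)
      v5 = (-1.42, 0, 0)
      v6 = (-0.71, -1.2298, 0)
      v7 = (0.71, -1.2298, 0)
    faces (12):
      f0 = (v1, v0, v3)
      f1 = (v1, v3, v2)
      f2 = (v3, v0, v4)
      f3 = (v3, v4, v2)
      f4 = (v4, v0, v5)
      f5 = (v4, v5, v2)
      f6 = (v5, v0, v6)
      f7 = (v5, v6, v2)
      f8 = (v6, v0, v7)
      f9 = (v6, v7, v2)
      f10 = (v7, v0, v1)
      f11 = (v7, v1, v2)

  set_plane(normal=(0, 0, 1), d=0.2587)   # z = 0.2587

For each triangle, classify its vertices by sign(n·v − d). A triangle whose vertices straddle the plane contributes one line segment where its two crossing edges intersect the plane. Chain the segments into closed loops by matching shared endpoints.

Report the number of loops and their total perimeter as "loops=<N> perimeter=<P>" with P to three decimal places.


Straddling triangles (6 of 12):
  (v1,v3,v2) [--+] → (0.616287, 1.06748, 0.2587)–(1.23257, 0, 0.2587)  len=1.2326
  (v3,v4,v2) [--+] → (-0.616287, 1.06748, 0.2587)–(0.616287, 1.06748, 0.2587)  len=1.2326
  (v4,v5,v2) [--+] → (-1.23257, 0, 0.2587)–(-0.616287, 1.06748, 0.2587)  len=1.2326
  (v5,v6,v2) [--+] → (-0.616287, -1.06748, 0.2587)–(-1.23257, 0, 0.2587)  len=1.2326
  (v6,v7,v2) [--+] → (0.616287, -1.06748, 0.2587)–(-0.616287, -1.06748, 0.2587)  len=1.2326
  (v7,v1,v2) [--+] → (1.23257, 0, 0.2587)–(0.616287, -1.06748, 0.2587)  len=1.2326

Chained into 1 loop(s):
  loop 1: 6 segments, perimeter = 7.3956
Total perimeter = 7.396

loops=1 perimeter=7.396


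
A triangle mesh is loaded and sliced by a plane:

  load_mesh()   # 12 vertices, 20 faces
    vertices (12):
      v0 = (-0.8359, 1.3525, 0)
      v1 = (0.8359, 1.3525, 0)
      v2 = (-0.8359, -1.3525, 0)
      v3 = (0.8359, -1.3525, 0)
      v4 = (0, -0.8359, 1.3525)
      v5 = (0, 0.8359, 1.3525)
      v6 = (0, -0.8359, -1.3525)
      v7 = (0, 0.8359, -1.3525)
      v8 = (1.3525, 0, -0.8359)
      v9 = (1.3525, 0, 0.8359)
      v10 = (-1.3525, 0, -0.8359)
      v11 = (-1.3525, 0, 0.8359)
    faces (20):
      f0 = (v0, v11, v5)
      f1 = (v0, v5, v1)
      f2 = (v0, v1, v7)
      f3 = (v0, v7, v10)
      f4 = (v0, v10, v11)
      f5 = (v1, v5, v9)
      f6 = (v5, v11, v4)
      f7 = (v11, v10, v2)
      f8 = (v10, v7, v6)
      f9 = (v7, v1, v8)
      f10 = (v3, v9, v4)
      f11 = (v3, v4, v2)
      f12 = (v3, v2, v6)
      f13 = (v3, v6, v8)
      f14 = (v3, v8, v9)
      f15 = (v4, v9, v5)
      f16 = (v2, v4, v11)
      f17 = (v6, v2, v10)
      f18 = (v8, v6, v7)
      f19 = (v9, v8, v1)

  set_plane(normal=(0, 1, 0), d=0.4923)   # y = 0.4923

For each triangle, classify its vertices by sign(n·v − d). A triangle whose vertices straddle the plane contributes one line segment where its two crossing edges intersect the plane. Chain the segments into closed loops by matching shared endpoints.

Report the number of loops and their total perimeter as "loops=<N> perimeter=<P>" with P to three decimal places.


Straddling triangles (10 of 20):
  (v0,v11,v5) [+-+] → (-1.16446, 0.4923, 0.531639)–(-0.55595, 0.4923, 1.14015)  len=0.8606
  (v0,v7,v10) [++-] → (-0.55595, 0.4923, -1.14015)–(-1.16446, 0.4923, -0.531639)  len=0.8606
  (v0,v10,v11) [+--] → (-1.16446, 0.4923, -0.531639)–(-1.16446, 0.4923, 0.531639)  len=1.0633
  (v1,v5,v9) [++-] → (0.55595, 0.4923, 1.14015)–(1.16446, 0.4923, 0.531639)  len=0.8606
  (v5,v11,v4) [+--] → (-0.55595, 0.4923, 1.14015)–(0, 0.4923, 1.3525)  len=0.5951
  (v10,v7,v6) [-+-] → (-0.55595, 0.4923, -1.14015)–(0, 0.4923, -1.3525)  len=0.5951
  (v7,v1,v8) [++-] → (1.16446, 0.4923, -0.531639)–(0.55595, 0.4923, -1.14015)  len=0.8606
  (v4,v9,v5) [--+] → (0.55595, 0.4923, 1.14015)–(0, 0.4923, 1.3525)  len=0.5951
  (v8,v6,v7) [--+] → (0, 0.4923, -1.3525)–(0.55595, 0.4923, -1.14015)  len=0.5951
  (v9,v8,v1) [--+] → (1.16446, 0.4923, -0.531639)–(1.16446, 0.4923, 0.531639)  len=1.0633

Chained into 1 loop(s):
  loop 1: 10 segments, perimeter = 7.9493
Total perimeter = 7.949

loops=1 perimeter=7.949


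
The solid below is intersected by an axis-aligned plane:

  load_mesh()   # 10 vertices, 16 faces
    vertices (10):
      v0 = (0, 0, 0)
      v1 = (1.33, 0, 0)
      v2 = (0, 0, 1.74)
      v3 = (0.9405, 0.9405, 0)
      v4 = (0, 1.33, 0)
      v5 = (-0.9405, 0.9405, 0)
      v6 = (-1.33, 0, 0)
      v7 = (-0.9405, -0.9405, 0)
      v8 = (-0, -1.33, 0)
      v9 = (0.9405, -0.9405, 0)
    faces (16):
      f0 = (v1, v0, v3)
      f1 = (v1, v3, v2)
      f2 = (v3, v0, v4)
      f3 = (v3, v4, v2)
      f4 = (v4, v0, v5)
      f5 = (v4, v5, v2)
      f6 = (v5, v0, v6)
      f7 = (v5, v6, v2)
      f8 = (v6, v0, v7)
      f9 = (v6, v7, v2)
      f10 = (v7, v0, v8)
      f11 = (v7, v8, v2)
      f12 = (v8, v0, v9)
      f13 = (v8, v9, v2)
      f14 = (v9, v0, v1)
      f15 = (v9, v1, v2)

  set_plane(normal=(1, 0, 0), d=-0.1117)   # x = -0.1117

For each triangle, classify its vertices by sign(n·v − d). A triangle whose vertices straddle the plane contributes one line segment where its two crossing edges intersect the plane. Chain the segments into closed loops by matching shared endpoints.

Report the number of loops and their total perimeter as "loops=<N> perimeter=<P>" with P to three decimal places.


Straddling triangles (8 of 16):
  (v4,v0,v5) [++-] → (-0.1117, 0.1117, 0)–(-0.1117, 1.28374, 0)  len=1.1720
  (v4,v5,v2) [+-+] → (-0.1117, 1.28374, 0)–(-0.1117, 0.1117, 1.53335)  len=1.9300
  (v5,v0,v6) [-+-] → (-0.1117, 0.1117, 0)–(-0.1117, 0, 0)  len=0.1117
  (v5,v6,v2) [--+] → (-0.1117, 0, 1.59387)–(-0.1117, 0.1117, 1.53335)  len=0.1270
  (v6,v0,v7) [-+-] → (-0.1117, 0, 0)–(-0.1117, -0.1117, 0)  len=0.1117
  (v6,v7,v2) [--+] → (-0.1117, -0.1117, 1.53335)–(-0.1117, 0, 1.59387)  len=0.1270
  (v7,v0,v8) [-++] → (-0.1117, -0.1117, 0)–(-0.1117, -1.28374, 0)  len=1.1720
  (v7,v8,v2) [-++] → (-0.1117, -1.28374, 0)–(-0.1117, -0.1117, 1.53335)  len=1.9300

Chained into 1 loop(s):
  loop 1: 8 segments, perimeter = 6.6815
Total perimeter = 6.682

loops=1 perimeter=6.682


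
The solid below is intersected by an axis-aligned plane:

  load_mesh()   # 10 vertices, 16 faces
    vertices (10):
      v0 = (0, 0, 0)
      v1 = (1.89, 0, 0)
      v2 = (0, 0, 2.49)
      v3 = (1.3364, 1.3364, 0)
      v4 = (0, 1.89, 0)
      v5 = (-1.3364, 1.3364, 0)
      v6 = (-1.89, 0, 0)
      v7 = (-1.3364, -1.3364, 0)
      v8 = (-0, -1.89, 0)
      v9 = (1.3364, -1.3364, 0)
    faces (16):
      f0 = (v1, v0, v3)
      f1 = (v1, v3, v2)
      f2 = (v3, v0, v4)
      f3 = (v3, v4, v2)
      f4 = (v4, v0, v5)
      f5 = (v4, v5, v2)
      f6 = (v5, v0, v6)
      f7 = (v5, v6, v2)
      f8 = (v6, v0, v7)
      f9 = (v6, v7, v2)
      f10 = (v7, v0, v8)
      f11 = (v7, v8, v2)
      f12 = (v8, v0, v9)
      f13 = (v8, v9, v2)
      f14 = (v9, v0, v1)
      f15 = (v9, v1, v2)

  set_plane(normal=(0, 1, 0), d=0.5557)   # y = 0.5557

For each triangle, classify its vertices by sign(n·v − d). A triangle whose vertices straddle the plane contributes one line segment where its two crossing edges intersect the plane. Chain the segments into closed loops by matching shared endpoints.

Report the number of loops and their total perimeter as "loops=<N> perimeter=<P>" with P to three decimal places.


loops=1 perimeter=8.238

Straddling triangles (8 of 16):
  (v1,v0,v3) [--+] → (0.5557, 0.5557, 0)–(1.6598, 0.5557, 0)  len=1.1041
  (v1,v3,v2) [-+-] → (1.6598, 0.5557, 0)–(0.5557, 0.5557, 1.45461)  len=1.8262
  (v3,v0,v4) [+-+] → (0.5557, 0.5557, 0)–(0, 0.5557, 0)  len=0.5557
  (v3,v4,v2) [++-] → (0, 0.5557, 1.75789)–(0.5557, 0.5557, 1.45461)  len=0.6331
  (v4,v0,v5) [+-+] → (0, 0.5557, 0)–(-0.5557, 0.5557, 0)  len=0.5557
  (v4,v5,v2) [++-] → (-0.5557, 0.5557, 1.45461)–(0, 0.5557, 1.75789)  len=0.6331
  (v5,v0,v6) [+--] → (-0.5557, 0.5557, 0)–(-1.6598, 0.5557, 0)  len=1.1041
  (v5,v6,v2) [+--] → (-1.6598, 0.5557, 0)–(-0.5557, 0.5557, 1.45461)  len=1.8262

Chained into 1 loop(s):
  loop 1: 8 segments, perimeter = 8.2381
Total perimeter = 8.238


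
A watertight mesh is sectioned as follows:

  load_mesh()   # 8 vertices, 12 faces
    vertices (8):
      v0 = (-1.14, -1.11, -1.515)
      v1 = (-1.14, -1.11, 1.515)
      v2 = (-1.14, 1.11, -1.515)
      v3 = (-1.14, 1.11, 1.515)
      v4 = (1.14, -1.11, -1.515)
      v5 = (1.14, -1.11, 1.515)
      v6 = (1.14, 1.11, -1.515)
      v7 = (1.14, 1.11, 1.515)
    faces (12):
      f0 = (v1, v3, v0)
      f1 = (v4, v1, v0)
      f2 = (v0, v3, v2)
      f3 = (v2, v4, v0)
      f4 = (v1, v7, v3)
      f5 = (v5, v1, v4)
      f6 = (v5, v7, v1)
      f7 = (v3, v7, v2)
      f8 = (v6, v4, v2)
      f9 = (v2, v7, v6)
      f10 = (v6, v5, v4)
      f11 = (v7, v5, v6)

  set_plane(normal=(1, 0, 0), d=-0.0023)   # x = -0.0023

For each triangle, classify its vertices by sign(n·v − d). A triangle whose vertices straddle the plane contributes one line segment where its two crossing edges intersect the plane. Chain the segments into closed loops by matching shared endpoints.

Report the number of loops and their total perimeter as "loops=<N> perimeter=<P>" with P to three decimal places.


Straddling triangles (8 of 12):
  (v4,v1,v0) [+--] → (-0.0023, -1.11, 0.00305658)–(-0.0023, -1.11, -1.515)  len=1.5181
  (v2,v4,v0) [-+-] → (-0.0023, 0.00223947, -1.515)–(-0.0023, -1.11, -1.515)  len=1.1122
  (v1,v7,v3) [-+-] → (-0.0023, -0.00223947, 1.515)–(-0.0023, 1.11, 1.515)  len=1.1122
  (v5,v1,v4) [+-+] → (-0.0023, -1.11, 1.515)–(-0.0023, -1.11, 0.00305658)  len=1.5119
  (v5,v7,v1) [++-] → (-0.0023, -0.00223947, 1.515)–(-0.0023, -1.11, 1.515)  len=1.1078
  (v3,v7,v2) [-+-] → (-0.0023, 1.11, 1.515)–(-0.0023, 1.11, -0.00305658)  len=1.5181
  (v6,v4,v2) [++-] → (-0.0023, 0.00223947, -1.515)–(-0.0023, 1.11, -1.515)  len=1.1078
  (v2,v7,v6) [-++] → (-0.0023, 1.11, -0.00305658)–(-0.0023, 1.11, -1.515)  len=1.5119

Chained into 1 loop(s):
  loop 1: 8 segments, perimeter = 10.5000
Total perimeter = 10.500

loops=1 perimeter=10.500


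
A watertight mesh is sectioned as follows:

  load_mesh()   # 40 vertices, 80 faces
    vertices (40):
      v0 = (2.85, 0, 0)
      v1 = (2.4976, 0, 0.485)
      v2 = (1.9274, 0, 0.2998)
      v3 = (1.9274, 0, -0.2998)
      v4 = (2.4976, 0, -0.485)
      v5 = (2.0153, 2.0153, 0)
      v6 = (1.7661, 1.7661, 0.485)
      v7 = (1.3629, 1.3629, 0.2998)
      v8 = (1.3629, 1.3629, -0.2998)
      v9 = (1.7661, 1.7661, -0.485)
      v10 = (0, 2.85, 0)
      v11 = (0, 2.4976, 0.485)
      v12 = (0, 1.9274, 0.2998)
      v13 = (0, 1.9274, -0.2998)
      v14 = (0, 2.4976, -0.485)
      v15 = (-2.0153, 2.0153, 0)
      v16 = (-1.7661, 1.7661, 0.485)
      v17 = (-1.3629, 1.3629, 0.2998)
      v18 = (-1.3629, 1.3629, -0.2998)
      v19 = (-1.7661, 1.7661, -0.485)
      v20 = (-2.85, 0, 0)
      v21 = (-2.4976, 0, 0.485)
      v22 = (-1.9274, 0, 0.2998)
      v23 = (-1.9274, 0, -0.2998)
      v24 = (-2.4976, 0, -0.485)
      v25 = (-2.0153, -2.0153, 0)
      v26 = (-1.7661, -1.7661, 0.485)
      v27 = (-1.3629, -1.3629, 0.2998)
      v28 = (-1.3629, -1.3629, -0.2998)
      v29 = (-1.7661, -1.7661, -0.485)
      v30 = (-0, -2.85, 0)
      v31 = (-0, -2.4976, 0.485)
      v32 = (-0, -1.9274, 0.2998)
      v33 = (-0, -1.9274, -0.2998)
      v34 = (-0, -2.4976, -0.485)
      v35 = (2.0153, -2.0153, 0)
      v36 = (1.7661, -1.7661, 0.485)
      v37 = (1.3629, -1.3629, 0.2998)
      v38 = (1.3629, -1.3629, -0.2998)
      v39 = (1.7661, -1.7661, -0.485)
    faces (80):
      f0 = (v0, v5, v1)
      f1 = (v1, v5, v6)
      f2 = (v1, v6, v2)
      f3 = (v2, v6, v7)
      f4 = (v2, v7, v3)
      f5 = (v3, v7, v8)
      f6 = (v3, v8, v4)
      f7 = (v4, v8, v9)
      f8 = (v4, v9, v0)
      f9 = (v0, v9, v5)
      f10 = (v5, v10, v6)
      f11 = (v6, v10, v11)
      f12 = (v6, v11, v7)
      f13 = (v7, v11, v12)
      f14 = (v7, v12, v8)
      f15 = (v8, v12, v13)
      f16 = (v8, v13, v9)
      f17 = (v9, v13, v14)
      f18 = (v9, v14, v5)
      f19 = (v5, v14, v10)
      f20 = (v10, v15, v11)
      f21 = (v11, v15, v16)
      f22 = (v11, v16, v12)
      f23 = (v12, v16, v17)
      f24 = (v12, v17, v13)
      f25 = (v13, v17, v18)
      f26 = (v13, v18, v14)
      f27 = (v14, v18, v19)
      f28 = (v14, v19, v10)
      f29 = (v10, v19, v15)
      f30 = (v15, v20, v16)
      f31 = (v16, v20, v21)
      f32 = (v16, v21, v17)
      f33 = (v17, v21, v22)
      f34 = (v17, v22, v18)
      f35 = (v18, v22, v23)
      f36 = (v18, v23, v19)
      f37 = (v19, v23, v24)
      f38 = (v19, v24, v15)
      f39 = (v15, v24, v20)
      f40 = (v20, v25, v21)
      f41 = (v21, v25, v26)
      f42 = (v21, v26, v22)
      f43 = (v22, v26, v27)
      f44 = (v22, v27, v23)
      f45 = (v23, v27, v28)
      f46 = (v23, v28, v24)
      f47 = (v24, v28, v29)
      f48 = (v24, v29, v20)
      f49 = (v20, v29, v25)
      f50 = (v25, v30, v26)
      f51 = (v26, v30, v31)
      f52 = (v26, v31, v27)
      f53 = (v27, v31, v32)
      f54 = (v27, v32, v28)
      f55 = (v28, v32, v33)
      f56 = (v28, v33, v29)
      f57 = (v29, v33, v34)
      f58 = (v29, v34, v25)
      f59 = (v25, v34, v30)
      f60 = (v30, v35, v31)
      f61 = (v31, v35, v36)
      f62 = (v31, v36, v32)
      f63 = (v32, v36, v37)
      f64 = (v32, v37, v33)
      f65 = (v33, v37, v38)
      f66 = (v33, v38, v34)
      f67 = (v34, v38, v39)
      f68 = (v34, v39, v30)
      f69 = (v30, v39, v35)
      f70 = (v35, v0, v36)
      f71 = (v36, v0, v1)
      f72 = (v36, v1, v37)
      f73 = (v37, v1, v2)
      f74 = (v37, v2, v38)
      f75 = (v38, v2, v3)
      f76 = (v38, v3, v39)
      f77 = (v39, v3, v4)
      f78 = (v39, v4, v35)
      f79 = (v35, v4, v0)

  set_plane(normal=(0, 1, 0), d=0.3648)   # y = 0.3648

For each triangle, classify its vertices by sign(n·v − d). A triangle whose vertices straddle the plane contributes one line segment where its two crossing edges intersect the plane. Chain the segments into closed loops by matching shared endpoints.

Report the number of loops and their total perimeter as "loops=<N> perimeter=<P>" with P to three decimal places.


loops=2 perimeter=5.995

Straddling triangles (20 of 80):
  (v0,v5,v1) [-+-] → (2.69891, 0.3648, 0)–(2.4103, 0.3648, 0.397208)  len=0.4910
  (v1,v5,v6) [-++] → (2.4103, 0.3648, 0.397208)–(2.3465, 0.3648, 0.485)  len=0.1085
  (v1,v6,v2) [-+-] → (2.3465, 0.3648, 0.485)–(1.89408, 0.3648, 0.338054)  len=0.4757
  (v2,v6,v7) [-++] → (1.89408, 0.3648, 0.338054)–(1.7763, 0.3648, 0.2998)  len=0.1238
  (v2,v7,v3) [-+-] → (1.7763, 0.3648, 0.2998)–(1.7763, 0.3648, -0.139308)  len=0.4391
  (v3,v7,v8) [-++] → (1.7763, 0.3648, -0.139308)–(1.7763, 0.3648, -0.2998)  len=0.1605
  (v3,v8,v4) [-+-] → (1.7763, 0.3648, -0.2998)–(2.19388, 0.3648, -0.435429)  len=0.4391
  (v4,v8,v9) [-++] → (2.19388, 0.3648, -0.435429)–(2.3465, 0.3648, -0.485)  len=0.1605
  (v4,v9,v0) [-+-] → (2.3465, 0.3648, -0.485)–(2.62611, 0.3648, -0.10018)  len=0.4757
  (v0,v9,v5) [-++] → (2.62611, 0.3648, -0.10018)–(2.69891, 0.3648, 0)  len=0.1238
  (v15,v20,v16) [+-+] → (-2.69891, 0.3648, 0)–(-2.62611, 0.3648, 0.10018)  len=0.1238
  (v16,v20,v21) [+--] → (-2.62611, 0.3648, 0.10018)–(-2.3465, 0.3648, 0.485)  len=0.4757
  (v16,v21,v17) [+-+] → (-2.3465, 0.3648, 0.485)–(-2.19388, 0.3648, 0.435429)  len=0.1605
  (v17,v21,v22) [+--] → (-2.19388, 0.3648, 0.435429)–(-1.7763, 0.3648, 0.2998)  len=0.4391
  (v17,v22,v18) [+-+] → (-1.7763, 0.3648, 0.2998)–(-1.7763, 0.3648, 0.139308)  len=0.1605
  (v18,v22,v23) [+--] → (-1.7763, 0.3648, 0.139308)–(-1.7763, 0.3648, -0.2998)  len=0.4391
  (v18,v23,v19) [+-+] → (-1.7763, 0.3648, -0.2998)–(-1.89408, 0.3648, -0.338054)  len=0.1238
  (v19,v23,v24) [+--] → (-1.89408, 0.3648, -0.338054)–(-2.3465, 0.3648, -0.485)  len=0.4757
  (v19,v24,v15) [+-+] → (-2.3465, 0.3648, -0.485)–(-2.4103, 0.3648, -0.397208)  len=0.1085
  (v15,v24,v20) [+--] → (-2.4103, 0.3648, -0.397208)–(-2.69891, 0.3648, 0)  len=0.4910

Chained into 2 loop(s):
  loop 1: 10 segments, perimeter = 2.9977
  loop 2: 10 segments, perimeter = 2.9977
Total perimeter = 5.995


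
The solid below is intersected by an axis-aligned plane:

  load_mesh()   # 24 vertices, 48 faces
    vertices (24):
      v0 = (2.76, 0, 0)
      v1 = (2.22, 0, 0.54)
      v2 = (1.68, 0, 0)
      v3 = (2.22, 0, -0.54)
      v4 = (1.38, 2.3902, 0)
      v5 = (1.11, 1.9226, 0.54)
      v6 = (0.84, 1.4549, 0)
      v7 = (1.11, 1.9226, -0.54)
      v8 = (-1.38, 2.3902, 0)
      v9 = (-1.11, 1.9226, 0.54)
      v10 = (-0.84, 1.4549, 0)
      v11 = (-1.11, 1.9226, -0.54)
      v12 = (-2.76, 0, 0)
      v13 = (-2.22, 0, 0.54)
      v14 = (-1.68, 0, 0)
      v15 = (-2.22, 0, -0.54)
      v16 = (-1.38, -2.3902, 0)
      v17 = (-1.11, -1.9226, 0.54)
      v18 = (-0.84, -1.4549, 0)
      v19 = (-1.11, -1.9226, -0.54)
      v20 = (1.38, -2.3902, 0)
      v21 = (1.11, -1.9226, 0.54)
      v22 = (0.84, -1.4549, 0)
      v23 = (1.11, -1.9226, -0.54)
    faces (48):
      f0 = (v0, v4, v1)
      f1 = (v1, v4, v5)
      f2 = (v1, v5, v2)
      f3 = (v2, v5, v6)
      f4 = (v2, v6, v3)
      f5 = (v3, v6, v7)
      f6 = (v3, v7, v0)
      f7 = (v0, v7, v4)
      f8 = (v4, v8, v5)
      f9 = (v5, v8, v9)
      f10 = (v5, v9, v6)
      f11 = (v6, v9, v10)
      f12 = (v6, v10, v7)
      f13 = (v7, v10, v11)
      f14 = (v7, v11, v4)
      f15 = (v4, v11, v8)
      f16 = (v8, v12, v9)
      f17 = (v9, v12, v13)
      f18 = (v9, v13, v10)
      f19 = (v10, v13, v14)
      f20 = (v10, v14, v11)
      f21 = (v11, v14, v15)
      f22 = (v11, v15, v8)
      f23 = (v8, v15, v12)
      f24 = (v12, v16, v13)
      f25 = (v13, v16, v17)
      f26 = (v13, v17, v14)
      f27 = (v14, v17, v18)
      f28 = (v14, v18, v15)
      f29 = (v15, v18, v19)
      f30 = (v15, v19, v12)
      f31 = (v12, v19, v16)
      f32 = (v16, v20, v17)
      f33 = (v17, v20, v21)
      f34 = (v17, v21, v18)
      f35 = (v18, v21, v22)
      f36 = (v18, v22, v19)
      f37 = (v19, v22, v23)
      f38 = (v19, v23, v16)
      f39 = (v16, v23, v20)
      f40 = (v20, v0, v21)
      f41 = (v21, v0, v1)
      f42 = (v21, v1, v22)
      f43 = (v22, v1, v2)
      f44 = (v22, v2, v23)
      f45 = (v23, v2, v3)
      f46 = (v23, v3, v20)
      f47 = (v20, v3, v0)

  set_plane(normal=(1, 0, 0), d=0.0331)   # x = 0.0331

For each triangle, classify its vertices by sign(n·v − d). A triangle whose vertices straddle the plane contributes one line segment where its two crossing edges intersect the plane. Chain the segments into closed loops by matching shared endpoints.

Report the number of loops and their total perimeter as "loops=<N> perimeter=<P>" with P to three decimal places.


loops=2 perimeter=5.715

Straddling triangles (16 of 48):
  (v4,v8,v5) [+-+] → (0.0331, 2.3902, 0)–(0.0331, 2.12483, 0.306455)  len=0.4054
  (v5,v8,v9) [+--] → (0.0331, 2.12483, 0.306455)–(0.0331, 1.9226, 0.54)  len=0.3089
  (v5,v9,v6) [+-+] → (0.0331, 1.9226, 0.54)–(0.0331, 1.64843, 0.223449)  len=0.4188
  (v6,v9,v10) [+--] → (0.0331, 1.64843, 0.223449)–(0.0331, 1.4549, 0)  len=0.2956
  (v6,v10,v7) [+-+] → (0.0331, 1.4549, 0)–(0.0331, 1.66431, -0.241782)  len=0.3199
  (v7,v10,v11) [+--] → (0.0331, 1.66431, -0.241782)–(0.0331, 1.9226, -0.54)  len=0.3945
  (v7,v11,v4) [+-+] → (0.0331, 1.9226, -0.54)–(0.0331, 2.13726, -0.292099)  len=0.3279
  (v4,v11,v8) [+--] → (0.0331, 2.13726, -0.292099)–(0.0331, 2.3902, 0)  len=0.3864
  (v16,v20,v17) [-+-] → (0.0331, -2.3902, 0)–(0.0331, -2.13726, 0.292099)  len=0.3864
  (v17,v20,v21) [-++] → (0.0331, -2.13726, 0.292099)–(0.0331, -1.9226, 0.54)  len=0.3279
  (v17,v21,v18) [-+-] → (0.0331, -1.9226, 0.54)–(0.0331, -1.66431, 0.241782)  len=0.3945
  (v18,v21,v22) [-++] → (0.0331, -1.66431, 0.241782)–(0.0331, -1.4549, 0)  len=0.3199
  (v18,v22,v19) [-+-] → (0.0331, -1.4549, 0)–(0.0331, -1.64843, -0.223449)  len=0.2956
  (v19,v22,v23) [-++] → (0.0331, -1.64843, -0.223449)–(0.0331, -1.9226, -0.54)  len=0.4188
  (v19,v23,v16) [-+-] → (0.0331, -1.9226, -0.54)–(0.0331, -2.12483, -0.306455)  len=0.3089
  (v16,v23,v20) [-++] → (0.0331, -2.12483, -0.306455)–(0.0331, -2.3902, 0)  len=0.4054

Chained into 2 loop(s):
  loop 1: 8 segments, perimeter = 2.8574
  loop 2: 8 segments, perimeter = 2.8574
Total perimeter = 5.715


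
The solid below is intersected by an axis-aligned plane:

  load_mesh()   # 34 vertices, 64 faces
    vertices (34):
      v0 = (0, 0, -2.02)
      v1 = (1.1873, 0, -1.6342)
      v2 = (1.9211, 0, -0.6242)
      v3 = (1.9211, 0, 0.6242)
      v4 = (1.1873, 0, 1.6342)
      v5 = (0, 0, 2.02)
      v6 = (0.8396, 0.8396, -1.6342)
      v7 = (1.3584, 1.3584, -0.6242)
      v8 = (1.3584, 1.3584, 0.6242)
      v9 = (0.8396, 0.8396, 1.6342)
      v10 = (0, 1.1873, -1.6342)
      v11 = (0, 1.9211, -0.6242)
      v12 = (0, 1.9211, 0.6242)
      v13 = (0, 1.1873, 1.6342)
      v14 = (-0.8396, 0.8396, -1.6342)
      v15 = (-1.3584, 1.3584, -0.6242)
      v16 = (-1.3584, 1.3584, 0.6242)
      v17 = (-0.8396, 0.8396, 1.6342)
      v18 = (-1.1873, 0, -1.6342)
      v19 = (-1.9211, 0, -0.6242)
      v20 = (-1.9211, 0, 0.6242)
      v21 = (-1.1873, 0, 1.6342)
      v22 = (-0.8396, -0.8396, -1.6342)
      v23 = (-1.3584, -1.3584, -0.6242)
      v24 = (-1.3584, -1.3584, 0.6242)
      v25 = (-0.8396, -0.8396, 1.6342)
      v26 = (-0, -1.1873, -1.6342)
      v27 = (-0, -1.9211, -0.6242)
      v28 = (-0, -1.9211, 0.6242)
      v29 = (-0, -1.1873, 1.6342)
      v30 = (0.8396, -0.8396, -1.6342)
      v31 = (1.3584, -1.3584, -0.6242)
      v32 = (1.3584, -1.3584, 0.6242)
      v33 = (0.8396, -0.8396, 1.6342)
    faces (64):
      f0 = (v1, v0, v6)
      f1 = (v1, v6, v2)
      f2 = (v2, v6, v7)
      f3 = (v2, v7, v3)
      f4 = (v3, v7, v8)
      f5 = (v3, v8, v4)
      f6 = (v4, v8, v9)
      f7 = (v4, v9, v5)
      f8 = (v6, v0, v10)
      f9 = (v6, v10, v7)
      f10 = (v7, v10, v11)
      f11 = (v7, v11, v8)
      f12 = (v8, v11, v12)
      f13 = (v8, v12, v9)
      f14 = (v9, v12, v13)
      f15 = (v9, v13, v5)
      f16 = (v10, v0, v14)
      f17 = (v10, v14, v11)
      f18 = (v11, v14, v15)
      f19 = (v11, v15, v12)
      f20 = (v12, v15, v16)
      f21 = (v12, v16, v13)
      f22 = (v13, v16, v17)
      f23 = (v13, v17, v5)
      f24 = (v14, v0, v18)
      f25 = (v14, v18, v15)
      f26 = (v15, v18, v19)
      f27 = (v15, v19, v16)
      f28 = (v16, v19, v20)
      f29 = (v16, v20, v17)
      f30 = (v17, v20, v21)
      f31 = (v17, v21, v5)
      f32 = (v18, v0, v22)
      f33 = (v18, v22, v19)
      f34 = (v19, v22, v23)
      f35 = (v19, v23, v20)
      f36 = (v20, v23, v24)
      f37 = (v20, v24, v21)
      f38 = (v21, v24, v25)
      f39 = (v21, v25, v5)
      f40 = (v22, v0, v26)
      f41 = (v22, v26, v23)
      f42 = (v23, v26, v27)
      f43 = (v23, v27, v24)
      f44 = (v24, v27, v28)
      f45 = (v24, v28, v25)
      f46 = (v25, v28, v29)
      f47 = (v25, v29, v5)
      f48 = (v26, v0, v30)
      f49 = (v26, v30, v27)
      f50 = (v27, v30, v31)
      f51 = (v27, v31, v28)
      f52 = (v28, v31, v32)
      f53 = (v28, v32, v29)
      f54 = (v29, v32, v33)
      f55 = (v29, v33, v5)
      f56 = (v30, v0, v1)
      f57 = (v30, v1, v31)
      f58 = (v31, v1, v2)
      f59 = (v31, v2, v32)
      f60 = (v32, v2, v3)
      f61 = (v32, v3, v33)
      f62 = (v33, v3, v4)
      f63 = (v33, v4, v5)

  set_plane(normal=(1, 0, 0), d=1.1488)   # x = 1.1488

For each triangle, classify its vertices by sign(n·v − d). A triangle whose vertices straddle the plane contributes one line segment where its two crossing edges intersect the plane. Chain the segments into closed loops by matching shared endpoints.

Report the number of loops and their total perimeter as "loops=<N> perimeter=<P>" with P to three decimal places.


Straddling triangles (20 of 64):
  (v1,v0,v6) [+--] → (1.1488, 0, -1.64671)–(1.1488, 0.0929669, -1.6342)  len=0.0938
  (v1,v6,v2) [+-+] → (1.1488, 0.0929669, -1.6342)–(1.1488, 0.599559, -1.34544)  len=0.5831
  (v2,v6,v7) [+-+] → (1.1488, 0.599559, -1.34544)–(1.1488, 1.1488, -1.03225)  len=0.6323
  (v4,v8,v9) [++-] → (1.1488, 1.1488, 1.03225)–(1.1488, 0.0929669, 1.6342)  len=1.2154
  (v4,v9,v5) [+--] → (1.1488, 0.0929669, 1.6342)–(1.1488, 0, 1.64671)  len=0.0938
  (v6,v10,v7) [--+] → (1.1488, 1.332, -0.780042)–(1.1488, 1.1488, -1.03225)  len=0.3117
  (v7,v10,v11) [+--] → (1.1488, 1.332, -0.780042)–(1.1488, 1.44522, -0.6242)  len=0.1926
  (v7,v11,v8) [+-+] → (1.1488, 1.44522, -0.6242)–(1.1488, 1.44522, 0.431573)  len=1.0558
  (v8,v11,v12) [+--] → (1.1488, 1.44522, 0.431573)–(1.1488, 1.44522, 0.6242)  len=0.1926
  (v8,v12,v9) [+--] → (1.1488, 1.44522, 0.6242)–(1.1488, 1.1488, 1.03225)  len=0.5044
  (v27,v30,v31) [--+] → (1.1488, -1.1488, -1.03225)–(1.1488, -1.44522, -0.6242)  len=0.5044
  (v27,v31,v28) [-+-] → (1.1488, -1.44522, -0.6242)–(1.1488, -1.44522, -0.431573)  len=0.1926
  (v28,v31,v32) [-++] → (1.1488, -1.44522, -0.431573)–(1.1488, -1.44522, 0.6242)  len=1.0558
  (v28,v32,v29) [-+-] → (1.1488, -1.44522, 0.6242)–(1.1488, -1.332, 0.780042)  len=0.1926
  (v29,v32,v33) [-+-] → (1.1488, -1.332, 0.780042)–(1.1488, -1.1488, 1.03225)  len=0.3117
  (v30,v0,v1) [--+] → (1.1488, 0, -1.64671)–(1.1488, -0.0929669, -1.6342)  len=0.0938
  (v30,v1,v31) [-++] → (1.1488, -0.0929669, -1.6342)–(1.1488, -1.1488, -1.03225)  len=1.2154
  (v32,v3,v33) [++-] → (1.1488, -0.599559, 1.34544)–(1.1488, -1.1488, 1.03225)  len=0.6323
  (v33,v3,v4) [-++] → (1.1488, -0.599559, 1.34544)–(1.1488, -0.0929669, 1.6342)  len=0.5831
  (v33,v4,v5) [-+-] → (1.1488, -0.0929669, 1.6342)–(1.1488, 0, 1.64671)  len=0.0938

Chained into 1 loop(s):
  loop 1: 20 segments, perimeter = 9.7509
Total perimeter = 9.751

loops=1 perimeter=9.751
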